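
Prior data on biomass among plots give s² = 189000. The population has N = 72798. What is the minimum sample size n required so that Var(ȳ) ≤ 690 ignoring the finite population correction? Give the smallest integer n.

Without fpc, n₀ = s²/D = 189000/690 = 273.9130.
Rounding up, n = 274.

274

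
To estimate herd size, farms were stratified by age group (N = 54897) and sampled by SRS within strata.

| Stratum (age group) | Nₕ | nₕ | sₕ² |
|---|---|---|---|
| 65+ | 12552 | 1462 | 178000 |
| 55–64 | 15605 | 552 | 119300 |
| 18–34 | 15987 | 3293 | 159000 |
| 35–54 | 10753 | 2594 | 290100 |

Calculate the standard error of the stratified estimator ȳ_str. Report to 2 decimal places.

5.38

Var(ȳ_str) = Σₕ Wₕ²(1 − fₕ)sₕ²/nₕ with Wₕ = Nₕ/N, N = 54897.
65+: Wₕ = 0.22864637; term = 0.22864637²·(1 − 0.11647546)·178000/1462 = 5.6236707.
55–64: Wₕ = 0.28425961; term = 0.28425961²·(1 − 0.03537328)·119300/552 = 16.845774.
18–34: Wₕ = 0.29121810; term = 0.29121810²·(1 − 0.20597986)·159000/3293 = 3.2514242.
35–54: Wₕ = 0.19587591; term = 0.19587591²·(1 − 0.24123500)·290100/2594 = 3.2557205.
Sum = 28.976589.
SE = √(28.976589) = 5.38.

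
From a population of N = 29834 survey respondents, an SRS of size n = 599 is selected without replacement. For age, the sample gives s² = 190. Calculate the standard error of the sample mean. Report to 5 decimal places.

Under SRS without replacement, Var(ȳ) = (1 − f)·s²/n with f = n/N = 599/29834 = 0.02007776.
Var(ȳ) = (1 − 0.02007776)·190/599 = 0.97992224·0.31719533 = 0.31082675.
SE(ȳ) = √(0.31082675) = 0.55752.

0.55752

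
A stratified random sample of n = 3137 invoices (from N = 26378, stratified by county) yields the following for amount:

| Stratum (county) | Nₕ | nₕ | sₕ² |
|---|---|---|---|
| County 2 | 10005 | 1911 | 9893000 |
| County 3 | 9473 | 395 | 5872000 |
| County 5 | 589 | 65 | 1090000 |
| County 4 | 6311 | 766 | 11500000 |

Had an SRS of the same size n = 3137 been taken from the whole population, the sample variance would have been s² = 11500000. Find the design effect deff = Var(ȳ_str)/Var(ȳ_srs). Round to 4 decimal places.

Var(ȳ_str) = Σ Wₕ²(1−fₕ)sₕ²/nₕ with Wₕ = Nₕ/26378:
  County 2: (10005/26378)²·(1−1911/10005)·9893000/1911 = 602.50948
  County 3: (9473/26378)²·(1−395/9473)·5872000/395 = 1837.3121
  County 5: (589/26378)²·(1−65/589)·1090000/65 = 7.4383395
  County 4: (6311/26378)²·(1−766/6311)·11500000/766 = 755.06628
  → Var(ȳ_str) = 3202.3262.
Var(ȳ_srs) = (1 − 3137/26378)·11500000/3137 = 3229.9535.
deff = 3202.3262 / 3229.9535 = 0.9914.

0.9914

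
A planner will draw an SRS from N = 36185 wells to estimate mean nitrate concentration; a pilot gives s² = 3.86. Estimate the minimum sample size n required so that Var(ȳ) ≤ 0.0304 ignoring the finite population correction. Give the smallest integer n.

127

Without fpc, n₀ = s²/D = 3.86/0.0304 = 126.9737.
Rounding up, n = 127.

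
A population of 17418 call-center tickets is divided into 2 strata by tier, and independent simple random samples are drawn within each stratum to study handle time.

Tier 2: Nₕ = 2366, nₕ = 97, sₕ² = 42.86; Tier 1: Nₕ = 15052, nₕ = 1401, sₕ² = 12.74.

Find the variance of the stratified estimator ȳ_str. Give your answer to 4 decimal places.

Var(ȳ_str) = Σₕ Wₕ²(1 − fₕ)sₕ²/nₕ with Wₕ = Nₕ/N, N = 17418.
Tier 2: Wₕ = 0.13583649; term = 0.13583649²·(1 − 0.04099746)·42.86/97 = 0.0078186738.
Tier 1: Wₕ = 0.86416351; term = 0.86416351²·(1 − 0.09307733)·12.74/1401 = 0.0061587616.
Sum = 0.013977435.

0.0140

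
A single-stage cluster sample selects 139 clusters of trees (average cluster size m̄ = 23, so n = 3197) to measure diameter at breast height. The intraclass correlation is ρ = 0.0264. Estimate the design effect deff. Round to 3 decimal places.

deff = 1 + (23 − 1)·0.0264 = 1 + 0.5808 = 1.5808.

1.581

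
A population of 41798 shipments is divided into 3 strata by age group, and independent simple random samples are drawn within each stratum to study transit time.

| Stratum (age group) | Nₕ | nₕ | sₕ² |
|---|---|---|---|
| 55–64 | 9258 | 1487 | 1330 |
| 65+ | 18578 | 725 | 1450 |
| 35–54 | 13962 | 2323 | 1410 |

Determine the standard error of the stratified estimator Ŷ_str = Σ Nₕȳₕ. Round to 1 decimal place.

Var(Ŷ_str) = Σₕ Nₕ²(1 − fₕ)sₕ²/nₕ.
55–64: 9258²·(1 − 1487/9258)·1330/1487 = 6.4347956 × 10^7.
65+: 18578²·(1 − 725/18578)·1450/725 = 6.6334607 × 10^8.
35–54: 13962²·(1 − 2323/13962)·1410/2323 = 9.863549 × 10^7.
Sum = 8.2632952 × 10^8.
SE = √(8.2632952 × 10^8) = 28745.9.

28745.9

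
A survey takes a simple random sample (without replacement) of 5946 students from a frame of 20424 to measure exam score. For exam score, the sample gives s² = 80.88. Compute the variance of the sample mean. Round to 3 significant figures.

0.00964

Under SRS without replacement, Var(ȳ) = (1 − f)·s²/n with f = n/N = 5946/20424 = 0.29112808.
Var(ȳ) = (1 − 0.29112808)·80.88/5946 = 0.70887192·0.013602422 = 0.0096423748.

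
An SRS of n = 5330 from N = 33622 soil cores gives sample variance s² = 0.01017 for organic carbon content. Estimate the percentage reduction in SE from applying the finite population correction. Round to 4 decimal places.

8.2682

f = n/N = 5330/33622 = 0.15852715.
SE_no-fpc = √(s²/n) = 0.0013813282; SE_fpc = √((1−f)s²/n) = 0.0012671176.
Ratio = √(1−f) = 0.91731829. Reduction = 100·(1 − 0.91731829) = 8.2682%.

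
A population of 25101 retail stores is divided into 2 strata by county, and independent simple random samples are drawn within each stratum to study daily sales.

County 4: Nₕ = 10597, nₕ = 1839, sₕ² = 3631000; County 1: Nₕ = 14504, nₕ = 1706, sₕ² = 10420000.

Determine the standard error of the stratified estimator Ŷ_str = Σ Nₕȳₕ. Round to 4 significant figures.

1.148 × 10^6

Var(Ŷ_str) = Σₕ Nₕ²(1 − fₕ)sₕ²/nₕ.
County 4: 10597²·(1 − 1839/10597)·3631000/1839 = 1.8324511 × 10^11.
County 1: 14504²·(1 − 1706/14504)·10420000/1706 = 1.1337534 × 10^12.
Sum = 1.3169985 × 10^12.
SE = √(1.3169985 × 10^12) = 1.148 × 10^6.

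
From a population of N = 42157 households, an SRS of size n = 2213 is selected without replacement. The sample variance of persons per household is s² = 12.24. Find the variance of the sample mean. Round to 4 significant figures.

0.005241

Under SRS without replacement, Var(ȳ) = (1 − f)·s²/n with f = n/N = 2213/42157 = 0.05249425.
Var(ȳ) = (1 − 0.05249425)·12.24/2213 = 0.94750575·0.0055309535 = 0.0052406102.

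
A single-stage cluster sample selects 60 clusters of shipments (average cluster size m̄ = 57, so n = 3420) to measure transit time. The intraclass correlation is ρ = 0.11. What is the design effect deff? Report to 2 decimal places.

7.16

deff = 1 + (57 − 1)·0.11 = 1 + 6.16 = 7.16.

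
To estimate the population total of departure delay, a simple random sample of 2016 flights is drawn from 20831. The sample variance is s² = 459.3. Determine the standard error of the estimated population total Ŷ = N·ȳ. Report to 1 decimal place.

Var(Ŷ) = N²·Var(ȳ) = N²·(1 − n/N)·s²/n.
f = 2016/20831 = 0.09677884; Var(ȳ) = 0.90322116·459.3/2016 = 0.20577851.
Var(Ŷ) = 20831² · 0.20577851 = 8.9293584 × 10^7.
SE(Ŷ) = √(8.9293584 × 10^7) = 9449.5.

9449.5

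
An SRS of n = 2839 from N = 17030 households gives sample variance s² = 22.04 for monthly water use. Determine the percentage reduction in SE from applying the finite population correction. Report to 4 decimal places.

8.7151

f = n/N = 2839/17030 = 0.16670581.
SE_no-fpc = √(s²/n) = 0.088109573; SE_fpc = √((1−f)s²/n) = 0.080430779.
Ratio = √(1−f) = 0.91284949. Reduction = 100·(1 − 0.91284949) = 8.7151%.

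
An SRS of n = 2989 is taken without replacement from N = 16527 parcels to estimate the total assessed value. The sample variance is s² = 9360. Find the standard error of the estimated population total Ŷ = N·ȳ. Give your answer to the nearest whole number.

26470

Var(Ŷ) = N²·Var(ȳ) = N²·(1 − n/N)·s²/n.
f = 2989/16527 = 0.18085557; Var(ȳ) = 0.81914443·9360/2989 = 2.5651361.
Var(Ŷ) = 16527² · 2.5651361 = 7.0064571 × 10^8.
SE(Ŷ) = √(7.0064571 × 10^8) = 26470.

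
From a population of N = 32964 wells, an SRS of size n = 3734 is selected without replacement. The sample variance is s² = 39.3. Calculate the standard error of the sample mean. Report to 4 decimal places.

0.0966

Under SRS without replacement, Var(ȳ) = (1 − f)·s²/n with f = n/N = 3734/32964 = 0.11327509.
Var(ȳ) = (1 − 0.11327509)·39.3/3734 = 0.88672491·0.010524906 = 0.0093326966.
SE(ȳ) = √(0.0093326966) = 0.0966.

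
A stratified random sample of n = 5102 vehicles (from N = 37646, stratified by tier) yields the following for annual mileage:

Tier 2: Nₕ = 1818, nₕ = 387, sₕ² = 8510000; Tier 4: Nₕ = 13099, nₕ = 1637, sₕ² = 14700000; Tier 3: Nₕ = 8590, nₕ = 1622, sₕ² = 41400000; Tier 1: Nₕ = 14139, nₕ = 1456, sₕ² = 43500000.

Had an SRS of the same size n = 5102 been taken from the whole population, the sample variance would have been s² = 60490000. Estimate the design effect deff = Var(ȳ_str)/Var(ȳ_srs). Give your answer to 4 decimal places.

Var(ȳ_str) = Σ Wₕ²(1−fₕ)sₕ²/nₕ with Wₕ = Nₕ/37646:
  Tier 2: (1818/37646)²·(1−387/1818)·8510000/387 = 40.365881
  Tier 4: (13099/37646)²·(1−1637/13099)·14700000/1637 = 951.32635
  Tier 3: (8590/37646)²·(1−1622/8590)·41400000/1622 = 1077.986
  Tier 1: (14139/37646)²·(1−1456/14139)·43500000/1456 = 3780.3403
  → Var(ȳ_str) = 5850.0185.
Var(ȳ_srs) = (1 − 5102/37646)·60490000/5102 = 10249.324.
deff = 5850.0185 / 10249.324 = 0.5708.

0.5708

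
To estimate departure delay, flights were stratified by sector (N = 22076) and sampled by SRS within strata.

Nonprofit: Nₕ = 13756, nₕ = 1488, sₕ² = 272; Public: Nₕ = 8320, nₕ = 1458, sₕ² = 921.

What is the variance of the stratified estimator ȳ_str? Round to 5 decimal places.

0.13730

Var(ȳ_str) = Σₕ Wₕ²(1 − fₕ)sₕ²/nₕ with Wₕ = Nₕ/N, N = 22076.
Nonprofit: Wₕ = 0.62312013; term = 0.62312013²·(1 − 0.10817098)·272/1488 = 0.063298167.
Public: Wₕ = 0.37687987; term = 0.37687987²·(1 − 0.17524038)·921/1458 = 0.074000623.
Sum = 0.13729879.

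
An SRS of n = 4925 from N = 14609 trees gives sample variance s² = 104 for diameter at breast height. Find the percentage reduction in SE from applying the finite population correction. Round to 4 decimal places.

18.5826

f = n/N = 4925/14609 = 0.33712095.
SE_no-fpc = √(s²/n) = 0.14531604; SE_fpc = √((1−f)s²/n) = 0.11831252.
Ratio = √(1−f) = 0.81417384. Reduction = 100·(1 − 0.81417384) = 18.5826%.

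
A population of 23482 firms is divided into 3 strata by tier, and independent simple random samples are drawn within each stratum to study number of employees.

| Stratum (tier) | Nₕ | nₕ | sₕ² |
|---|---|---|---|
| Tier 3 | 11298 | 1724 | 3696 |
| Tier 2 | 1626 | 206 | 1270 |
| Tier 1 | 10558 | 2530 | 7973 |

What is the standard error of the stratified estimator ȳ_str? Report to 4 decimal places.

0.9648

Var(ȳ_str) = Σₕ Wₕ²(1 − fₕ)sₕ²/nₕ with Wₕ = Nₕ/N, N = 23482.
Tier 3: Wₕ = 0.48113449; term = 0.48113449²·(1 − 0.15259338)·3696/1724 = 0.42055183.
Tier 2: Wₕ = 0.06924453; term = 0.06924453²·(1 − 0.12669127)·1270/206 = 0.025815184.
Tier 1: Wₕ = 0.44962099; term = 0.44962099²·(1 − 0.23962872)·7973/2530 = 0.4844178.
Sum = 0.93078481.
SE = √(0.93078481) = 0.9648.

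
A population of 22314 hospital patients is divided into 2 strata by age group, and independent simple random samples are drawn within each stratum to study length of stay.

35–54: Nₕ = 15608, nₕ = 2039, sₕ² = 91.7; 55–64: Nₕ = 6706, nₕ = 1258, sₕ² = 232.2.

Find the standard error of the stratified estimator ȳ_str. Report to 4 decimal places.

0.1808

Var(ȳ_str) = Σₕ Wₕ²(1 − fₕ)sₕ²/nₕ with Wₕ = Nₕ/N, N = 22314.
35–54: Wₕ = 0.69947118; term = 0.69947118²·(1 − 0.13063813)·91.7/2039 = 0.019129004.
55–64: Wₕ = 0.30052882; term = 0.30052882²·(1 − 0.18759320)·232.2/1258 = 0.013543389.
Sum = 0.032672393.
SE = √(0.032672393) = 0.1808.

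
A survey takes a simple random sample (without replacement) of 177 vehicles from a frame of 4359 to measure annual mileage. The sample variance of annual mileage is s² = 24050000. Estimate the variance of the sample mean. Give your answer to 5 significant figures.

Under SRS without replacement, Var(ȳ) = (1 − f)·s²/n with f = n/N = 177/4359 = 0.04060564.
Var(ȳ) = (1 − 0.04060564)·24050000/177 = 0.95939436·135875.71 = 130358.39.

130360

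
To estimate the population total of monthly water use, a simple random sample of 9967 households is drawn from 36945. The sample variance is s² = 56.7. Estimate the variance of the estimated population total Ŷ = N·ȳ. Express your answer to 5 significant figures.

Var(Ŷ) = N²·Var(ȳ) = N²·(1 − n/N)·s²/n.
f = 9967/36945 = 0.26977940; Var(ȳ) = 0.73022060·56.7/9967 = 0.0041540592.
Var(Ŷ) = 36945² · 0.0041540592 = 5.6700126 × 10^6.

5.6700 × 10^6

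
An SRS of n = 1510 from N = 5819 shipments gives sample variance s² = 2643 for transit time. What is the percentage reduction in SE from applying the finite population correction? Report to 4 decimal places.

f = n/N = 1510/5819 = 0.25949476.
SE_no-fpc = √(s²/n) = 1.3230008; SE_fpc = √((1−f)s²/n) = 1.1384768.
Ratio = √(1−f) = 0.86052614. Reduction = 100·(1 − 0.86052614) = 13.9474%.

13.9474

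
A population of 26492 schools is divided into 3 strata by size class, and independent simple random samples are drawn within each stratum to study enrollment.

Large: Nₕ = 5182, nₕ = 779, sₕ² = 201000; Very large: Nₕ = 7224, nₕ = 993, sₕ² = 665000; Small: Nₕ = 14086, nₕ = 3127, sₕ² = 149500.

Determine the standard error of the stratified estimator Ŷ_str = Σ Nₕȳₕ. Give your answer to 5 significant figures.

208360

Var(Ŷ_str) = Σₕ Nₕ²(1 − fₕ)sₕ²/nₕ.
Large: 5182²·(1 − 779/5182)·201000/779 = 5.8871445 × 10^9.
Very large: 7224²·(1 − 993/7224)·665000/993 = 3.0144486 × 10^10.
Small: 14086²·(1 − 3127/14086)·149500/3127 = 7.3802644 × 10^9.
Sum = 4.3411895 × 10^10.
SE = √(4.3411895 × 10^10) = 208360.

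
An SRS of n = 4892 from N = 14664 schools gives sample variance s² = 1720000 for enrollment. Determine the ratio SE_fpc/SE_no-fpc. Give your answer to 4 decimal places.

0.8163

f = n/N = 4892/14664 = 0.33360611.
SE_no-fpc = √(s²/n) = 18.750852; SE_fpc = √((1−f)s²/n) = 15.306874.
Ratio = √(1−f) = 0.81632952.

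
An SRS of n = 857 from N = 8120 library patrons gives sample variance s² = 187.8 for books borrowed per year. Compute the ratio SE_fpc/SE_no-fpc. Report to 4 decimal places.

0.9458

f = n/N = 857/8120 = 0.10554187.
SE_no-fpc = √(s²/n) = 0.4681202; SE_fpc = √((1−f)s²/n) = 0.44272841.
Ratio = √(1−f) = 0.94575796.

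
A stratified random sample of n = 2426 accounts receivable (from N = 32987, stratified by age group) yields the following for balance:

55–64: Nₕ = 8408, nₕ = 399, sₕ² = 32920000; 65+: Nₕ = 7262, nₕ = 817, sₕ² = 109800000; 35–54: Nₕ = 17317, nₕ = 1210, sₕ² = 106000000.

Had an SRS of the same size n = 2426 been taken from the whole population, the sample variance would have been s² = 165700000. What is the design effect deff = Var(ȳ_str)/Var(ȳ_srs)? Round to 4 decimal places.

Var(ȳ_str) = Σ Wₕ²(1−fₕ)sₕ²/nₕ with Wₕ = Nₕ/32987:
  55–64: (8408/32987)²·(1−399/8408)·32920000/399 = 5105.8998
  65+: (7262/32987)²·(1−817/7262)·109800000/817 = 5780.6119
  35–54: (17317/32987)²·(1−1210/17317)·106000000/1210 = 22455.471
  → Var(ȳ_str) = 33341.983.
Var(ȳ_srs) = (1 − 2426/32987)·165700000/2426 = 63278.54.
deff = 33341.983 / 63278.54 = 0.5269.

0.5269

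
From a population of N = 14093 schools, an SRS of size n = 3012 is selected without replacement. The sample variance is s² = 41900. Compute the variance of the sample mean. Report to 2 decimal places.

Under SRS without replacement, Var(ȳ) = (1 − f)·s²/n with f = n/N = 3012/14093 = 0.21372312.
Var(ȳ) = (1 − 0.21372312)·41900/3012 = 0.78627688·13.911023 = 10.937915.

10.94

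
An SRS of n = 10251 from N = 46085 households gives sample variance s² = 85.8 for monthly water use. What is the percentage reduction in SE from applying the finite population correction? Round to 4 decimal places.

f = n/N = 10251/46085 = 0.22243680.
SE_no-fpc = √(s²/n) = 0.09148724; SE_fpc = √((1−f)s²/n) = 0.080673031.
Ratio = √(1−f) = 0.88179544. Reduction = 100·(1 − 0.88179544) = 11.8205%.

11.8205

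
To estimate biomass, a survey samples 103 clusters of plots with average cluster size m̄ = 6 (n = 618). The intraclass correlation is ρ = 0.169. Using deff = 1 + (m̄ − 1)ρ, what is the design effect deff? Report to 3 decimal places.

1.845

deff = 1 + (6 − 1)·0.169 = 1 + 0.845 = 1.845.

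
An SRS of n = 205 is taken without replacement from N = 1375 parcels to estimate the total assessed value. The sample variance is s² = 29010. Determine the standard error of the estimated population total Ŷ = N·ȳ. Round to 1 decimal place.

15088.3

Var(Ŷ) = N²·Var(ȳ) = N²·(1 − n/N)·s²/n.
f = 205/1375 = 0.14909091; Var(ȳ) = 0.85090909·29010/205 = 120.41401.
Var(Ŷ) = 1375² · 120.41401 = 2.2765774 × 10^8.
SE(Ŷ) = √(2.2765774 × 10^8) = 15088.3.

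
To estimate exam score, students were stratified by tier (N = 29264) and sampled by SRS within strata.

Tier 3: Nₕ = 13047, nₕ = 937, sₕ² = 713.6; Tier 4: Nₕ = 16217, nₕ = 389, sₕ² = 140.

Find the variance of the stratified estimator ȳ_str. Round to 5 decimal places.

0.24838

Var(ȳ_str) = Σₕ Wₕ²(1 − fₕ)sₕ²/nₕ with Wₕ = Nₕ/N, N = 29264.
Tier 3: Wₕ = 0.44583789; term = 0.44583789²·(1 − 0.07181728)·713.6/937 = 0.14050853.
Tier 4: Wₕ = 0.55416211; term = 0.55416211²·(1 − 0.02398717)·140/389 = 0.10787172.
Sum = 0.24838025.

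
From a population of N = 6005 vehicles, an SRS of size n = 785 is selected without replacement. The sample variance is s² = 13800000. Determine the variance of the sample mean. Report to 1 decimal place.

15281.5

Under SRS without replacement, Var(ȳ) = (1 − f)·s²/n with f = n/N = 785/6005 = 0.13072440.
Var(ȳ) = (1 − 0.13072440)·13800000/785 = 0.86927560·17579.618 = 15281.533.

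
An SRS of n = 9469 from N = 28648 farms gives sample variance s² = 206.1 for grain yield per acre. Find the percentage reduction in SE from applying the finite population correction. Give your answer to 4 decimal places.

18.1788

f = n/N = 9469/28648 = 0.33052918.
SE_no-fpc = √(s²/n) = 0.14753224; SE_fpc = √((1−f)s²/n) = 0.12071264.
Ratio = √(1−f) = 0.81821196. Reduction = 100·(1 − 0.81821196) = 18.1788%.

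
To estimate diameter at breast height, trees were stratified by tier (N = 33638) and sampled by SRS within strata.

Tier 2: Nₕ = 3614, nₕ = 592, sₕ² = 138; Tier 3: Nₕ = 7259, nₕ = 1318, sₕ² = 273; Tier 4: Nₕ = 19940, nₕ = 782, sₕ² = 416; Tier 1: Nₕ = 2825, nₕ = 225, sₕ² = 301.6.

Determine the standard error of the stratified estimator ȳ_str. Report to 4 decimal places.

Var(ȳ_str) = Σₕ Wₕ²(1 − fₕ)sₕ²/nₕ with Wₕ = Nₕ/N, N = 33638.
Tier 2: Wₕ = 0.10743802; term = 0.10743802²·(1 − 0.16380742)·138/592 = 0.0022499852.
Tier 3: Wₕ = 0.21579761; term = 0.21579761²·(1 − 0.18156771)·273/1318 = 0.007894475.
Tier 4: Wₕ = 0.59278197; term = 0.59278197²·(1 − 0.03921765)·416/782 = 0.17959803.
Tier 1: Wₕ = 0.08398240; term = 0.08398240²·(1 − 0.07964602)·301.6/225 = 0.0087012228.
Sum = 0.19844371.
SE = √(0.19844371) = 0.4455.

0.4455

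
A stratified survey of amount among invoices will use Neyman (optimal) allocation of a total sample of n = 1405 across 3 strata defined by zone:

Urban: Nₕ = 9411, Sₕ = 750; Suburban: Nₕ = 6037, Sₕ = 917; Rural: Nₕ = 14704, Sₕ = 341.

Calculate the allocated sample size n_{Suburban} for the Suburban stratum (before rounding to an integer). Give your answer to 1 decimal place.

441.7

Neyman allocation: nₕ = n·NₕSₕ / Σⱼ NⱼSⱼ.
Σ NⱼSⱼ = 9411·750 + 6037·917 + 14704·341 = 1.7608243 × 10^7.
n_{Suburban} = 1405·6037·917 / (1.7608243 × 10^7) = 441.7.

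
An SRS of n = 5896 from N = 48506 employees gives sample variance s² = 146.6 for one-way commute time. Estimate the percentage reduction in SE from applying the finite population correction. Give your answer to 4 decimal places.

f = n/N = 5896/48506 = 0.12155197.
SE_no-fpc = √(s²/n) = 0.15768422; SE_fpc = √((1−f)s²/n) = 0.14779042.
Ratio = √(1−f) = 0.93725558. Reduction = 100·(1 − 0.93725558) = 6.2744%.

6.2744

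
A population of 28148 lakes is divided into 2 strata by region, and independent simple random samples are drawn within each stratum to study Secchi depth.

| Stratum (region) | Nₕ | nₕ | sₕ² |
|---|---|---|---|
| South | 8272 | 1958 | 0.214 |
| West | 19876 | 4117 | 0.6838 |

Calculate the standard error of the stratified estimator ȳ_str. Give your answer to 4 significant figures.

0.008536

Var(ȳ_str) = Σₕ Wₕ²(1 − fₕ)sₕ²/nₕ with Wₕ = Nₕ/N, N = 28148.
South: Wₕ = 0.29387523; term = 0.29387523²·(1 − 0.23670213)·0.214/1958 = 7.2047863 × 10^-6.
West: Wₕ = 0.70612477; term = 0.70612477²·(1 − 0.20713423)·0.6838/4117 = 6.5661498 × 10^-5.
Sum = 7.2866284 × 10^-5.
SE = √(7.2866284 × 10^-5) = 0.008536.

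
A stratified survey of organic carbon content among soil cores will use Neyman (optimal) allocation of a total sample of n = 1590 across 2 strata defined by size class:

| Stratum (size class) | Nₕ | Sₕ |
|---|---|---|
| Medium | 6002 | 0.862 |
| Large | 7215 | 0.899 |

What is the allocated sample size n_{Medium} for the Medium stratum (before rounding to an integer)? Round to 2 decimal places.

Neyman allocation: nₕ = n·NₕSₕ / Σⱼ NⱼSⱼ.
Σ NⱼSⱼ = 6002·0.862 + 7215·0.899 = 11660.009.
n_{Medium} = 1590·6002·0.862 / 11660.009 = 705.51.

705.51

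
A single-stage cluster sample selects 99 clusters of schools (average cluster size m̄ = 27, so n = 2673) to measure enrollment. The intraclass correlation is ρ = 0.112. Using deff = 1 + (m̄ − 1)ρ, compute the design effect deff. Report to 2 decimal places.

3.91

deff = 1 + (27 − 1)·0.112 = 1 + 2.912 = 3.912.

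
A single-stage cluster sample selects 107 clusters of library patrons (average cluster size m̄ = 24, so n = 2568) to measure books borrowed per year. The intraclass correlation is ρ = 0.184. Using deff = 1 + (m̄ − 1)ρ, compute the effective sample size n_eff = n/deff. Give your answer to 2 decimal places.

490.83

deff = 1 + (24 − 1)·0.184 = 1 + 4.232 = 5.232.
n_eff = 2568 / 5.232 = 490.83.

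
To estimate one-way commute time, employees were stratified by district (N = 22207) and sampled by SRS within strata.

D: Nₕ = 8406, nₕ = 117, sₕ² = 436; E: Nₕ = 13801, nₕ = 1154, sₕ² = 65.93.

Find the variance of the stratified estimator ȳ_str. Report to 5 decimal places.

0.54674

Var(ȳ_str) = Σₕ Wₕ²(1 − fₕ)sₕ²/nₕ with Wₕ = Nₕ/N, N = 22207.
D: Wₕ = 0.37852929; term = 0.37852929²·(1 − 0.01391863)·436/117 = 0.52651696.
E: Wₕ = 0.62147071; term = 0.62147071²·(1 − 0.08361713)·65.93/1154 = 0.020220671.
Sum = 0.54673763.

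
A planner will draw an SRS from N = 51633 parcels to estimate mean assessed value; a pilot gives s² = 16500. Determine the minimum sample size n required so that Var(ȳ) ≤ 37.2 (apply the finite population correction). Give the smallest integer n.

440

Without fpc, n₀ = s²/D = 16500/37.2 = 443.5484.
With fpc, (1 − n/N)·s²/n ≤ D requires n ≥ n₀/(1 + n₀/N) = 443.5484/(1 + 443.5484/51633) = 439.7706.
Rounding up, n = 440.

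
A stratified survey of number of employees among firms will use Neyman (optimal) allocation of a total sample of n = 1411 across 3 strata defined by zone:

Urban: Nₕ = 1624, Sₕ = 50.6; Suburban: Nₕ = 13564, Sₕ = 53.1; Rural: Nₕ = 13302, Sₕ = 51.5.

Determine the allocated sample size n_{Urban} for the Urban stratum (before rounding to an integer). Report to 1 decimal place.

Neyman allocation: nₕ = n·NₕSₕ / Σⱼ NⱼSⱼ.
Σ NⱼSⱼ = 1624·50.6 + 13564·53.1 + 13302·51.5 = 1.4874758 × 10^6.
n_{Urban} = 1411·1624·50.6 / (1.4874758 × 10^6) = 77.9.

77.9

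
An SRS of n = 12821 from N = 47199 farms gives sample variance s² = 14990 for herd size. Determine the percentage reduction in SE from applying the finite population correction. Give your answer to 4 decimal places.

14.6558

f = n/N = 12821/47199 = 0.27163711.
SE_no-fpc = √(s²/n) = 1.0812842; SE_fpc = √((1−f)s²/n) = 0.92281314.
Ratio = √(1−f) = 0.85344179. Reduction = 100·(1 − 0.85344179) = 14.6558%.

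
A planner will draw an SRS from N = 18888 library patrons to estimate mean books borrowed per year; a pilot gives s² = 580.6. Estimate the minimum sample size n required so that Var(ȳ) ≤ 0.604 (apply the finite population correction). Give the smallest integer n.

Without fpc, n₀ = s²/D = 580.6/0.604 = 961.2583.
With fpc, (1 − n/N)·s²/n ≤ D requires n ≥ n₀/(1 + n₀/N) = 961.2583/(1 + 961.2583/18888) = 914.7066.
Rounding up, n = 915.

915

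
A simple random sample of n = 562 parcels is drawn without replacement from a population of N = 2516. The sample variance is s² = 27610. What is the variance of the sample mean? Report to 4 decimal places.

Under SRS without replacement, Var(ȳ) = (1 − f)·s²/n with f = n/N = 562/2516 = 0.22337043.
Var(ȳ) = (1 − 0.22337043)·27610/562 = 0.77662957·49.128114 = 38.154346.

38.1543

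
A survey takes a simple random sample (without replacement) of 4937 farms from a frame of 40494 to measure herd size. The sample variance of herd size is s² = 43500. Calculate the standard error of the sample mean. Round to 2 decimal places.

2.78

Under SRS without replacement, Var(ȳ) = (1 − f)·s²/n with f = n/N = 4937/40494 = 0.12191930.
Var(ȳ) = (1 − 0.12191930)·43500/4937 = 0.87808070·8.8110188 = 7.7367856.
SE(ȳ) = √(7.7367856) = 2.78.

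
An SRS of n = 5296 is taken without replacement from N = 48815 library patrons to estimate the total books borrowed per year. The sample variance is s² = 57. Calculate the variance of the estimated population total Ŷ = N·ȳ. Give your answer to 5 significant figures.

2.2864 × 10^7

Var(Ŷ) = N²·Var(ȳ) = N²·(1 − n/N)·s²/n.
f = 5296/48815 = 0.10849124; Var(ȳ) = 0.89150876·57/5296 = 0.009595166.
Var(Ŷ) = 48815² · 0.009595166 = 2.2864362 × 10^7.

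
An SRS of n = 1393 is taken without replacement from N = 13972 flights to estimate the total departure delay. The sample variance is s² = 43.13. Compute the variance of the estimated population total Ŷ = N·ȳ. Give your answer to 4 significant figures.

Var(Ŷ) = N²·Var(ȳ) = N²·(1 − n/N)·s²/n.
f = 1393/13972 = 0.09969940; Var(ȳ) = 0.90030060·43.13/1393 = 0.027875065.
Var(Ŷ) = 13972² · 0.027875065 = 5.4416805 × 10^6.

5.442 × 10^6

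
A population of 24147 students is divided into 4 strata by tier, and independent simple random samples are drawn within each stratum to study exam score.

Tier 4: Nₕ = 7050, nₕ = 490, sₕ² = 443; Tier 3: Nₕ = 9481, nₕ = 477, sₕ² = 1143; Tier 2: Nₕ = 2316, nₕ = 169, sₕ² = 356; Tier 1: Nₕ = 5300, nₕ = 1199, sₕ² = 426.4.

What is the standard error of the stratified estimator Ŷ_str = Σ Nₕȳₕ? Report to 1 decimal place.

16265.8

Var(Ŷ_str) = Σₕ Nₕ²(1 − fₕ)sₕ²/nₕ.
Tier 4: 7050²·(1 − 490/7050)·443/490 = 4.1811967 × 10^7.
Tier 3: 9481²·(1 − 477/9481)·1143/477 = 2.0455848 × 10^8.
Tier 2: 2316²·(1 − 169/2316)·356/169 = 1.0474514 × 10^7.
Tier 1: 5300²·(1 − 1199/5300)·426.4/1199 = 7.729718 × 10^6.
Sum = 2.6457468 × 10^8.
SE = √(2.6457468 × 10^8) = 16265.8.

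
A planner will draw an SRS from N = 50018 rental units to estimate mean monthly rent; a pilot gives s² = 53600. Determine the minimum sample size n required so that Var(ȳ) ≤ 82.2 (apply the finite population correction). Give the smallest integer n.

644

Without fpc, n₀ = s²/D = 53600/82.2 = 652.0681.
With fpc, (1 − n/N)·s²/n ≤ D requires n ≥ n₀/(1 + n₀/N) = 652.0681/(1 + 652.0681/50018) = 643.6767.
Rounding up, n = 644.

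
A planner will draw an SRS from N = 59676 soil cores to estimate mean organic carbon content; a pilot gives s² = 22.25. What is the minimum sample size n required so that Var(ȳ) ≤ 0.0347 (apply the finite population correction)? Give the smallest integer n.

635

Without fpc, n₀ = s²/D = 22.25/0.0347 = 641.2104.
With fpc, (1 − n/N)·s²/n ≤ D requires n ≥ n₀/(1 + n₀/N) = 641.2104/(1 + 641.2104/59676) = 634.3939.
Rounding up, n = 635.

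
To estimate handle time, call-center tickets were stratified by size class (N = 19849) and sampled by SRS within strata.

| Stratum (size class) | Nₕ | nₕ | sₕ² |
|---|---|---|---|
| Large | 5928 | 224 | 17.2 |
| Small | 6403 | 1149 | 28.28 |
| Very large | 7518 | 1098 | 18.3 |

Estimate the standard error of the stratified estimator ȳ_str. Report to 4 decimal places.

0.1036

Var(ȳ_str) = Σₕ Wₕ²(1 − fₕ)sₕ²/nₕ with Wₕ = Nₕ/N, N = 19849.
Large: Wₕ = 0.29865484; term = 0.29865484²·(1 − 0.03778677)·17.2/224 = 0.0065900829.
Small: Wₕ = 0.32258552; term = 0.32258552²·(1 − 0.17944713)·28.28/1149 = 0.0021016272.
Very large: Wₕ = 0.37875964; term = 0.37875964²·(1 − 0.14604948)·18.3/1098 = 0.0020417795.
Sum = 0.01073349.
SE = √(0.01073349) = 0.1036.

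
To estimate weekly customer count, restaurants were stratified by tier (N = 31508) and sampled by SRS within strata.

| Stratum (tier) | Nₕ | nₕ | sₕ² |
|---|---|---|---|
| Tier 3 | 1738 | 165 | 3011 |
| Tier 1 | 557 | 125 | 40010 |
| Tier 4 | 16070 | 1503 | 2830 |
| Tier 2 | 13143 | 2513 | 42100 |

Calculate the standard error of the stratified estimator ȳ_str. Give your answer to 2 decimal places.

1.71

Var(ȳ_str) = Σₕ Wₕ²(1 − fₕ)sₕ²/nₕ with Wₕ = Nₕ/N, N = 31508.
Tier 3: Wₕ = 0.05516059; term = 0.05516059²·(1 − 0.09493671)·3011/165 = 0.05025319.
Tier 1: Wₕ = 0.01767805; term = 0.01767805²·(1 − 0.22441652)·40010/125 = 0.077581077.
Tier 4: Wₕ = 0.51002920; term = 0.51002920²·(1 − 0.09352831)·2830/1503 = 0.44398856.
Tier 2: Wₕ = 0.41713216; term = 0.41713216²·(1 − 0.19120444)·42100/2513 = 2.3576303.
Sum = 2.9294531.
SE = √(2.9294531) = 1.71.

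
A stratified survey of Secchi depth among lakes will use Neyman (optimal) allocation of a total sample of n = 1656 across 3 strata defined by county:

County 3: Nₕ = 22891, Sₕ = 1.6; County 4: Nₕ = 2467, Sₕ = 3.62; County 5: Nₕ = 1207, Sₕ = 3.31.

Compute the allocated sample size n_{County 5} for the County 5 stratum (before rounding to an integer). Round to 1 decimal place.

133.5

Neyman allocation: nₕ = n·NₕSₕ / Σⱼ NⱼSⱼ.
Σ NⱼSⱼ = 22891·1.6 + 2467·3.62 + 1207·3.31 = 49551.31.
n_{County 5} = 1656·1207·3.31 / 49551.31 = 133.5.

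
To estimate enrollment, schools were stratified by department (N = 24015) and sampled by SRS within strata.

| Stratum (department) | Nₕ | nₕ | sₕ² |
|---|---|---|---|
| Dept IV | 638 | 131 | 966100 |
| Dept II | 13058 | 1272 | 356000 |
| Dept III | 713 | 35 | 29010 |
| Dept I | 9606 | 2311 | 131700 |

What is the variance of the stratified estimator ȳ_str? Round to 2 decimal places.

Var(ȳ_str) = Σₕ Wₕ²(1 − fₕ)sₕ²/nₕ with Wₕ = Nₕ/N, N = 24015.
Dept IV: Wₕ = 0.02656673; term = 0.02656673²·(1 − 0.20532915)·966100/131 = 4.1363211.
Dept II: Wₕ = 0.54374349; term = 0.54374349²·(1 − 0.09741155)·356000/1272 = 74.686276.
Dept III: Wₕ = 0.02968978; term = 0.02968978²·(1 − 0.04908836)·29010/35 = 0.69475827.
Dept I: Wₕ = 0.40000000; term = 0.40000000²·(1 − 0.24057880)·131700/2311 = 6.9245017.
Sum = 86.441857.

86.44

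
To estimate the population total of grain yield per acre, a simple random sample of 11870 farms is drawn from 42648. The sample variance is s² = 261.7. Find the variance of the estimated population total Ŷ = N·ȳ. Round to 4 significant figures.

2.894 × 10^7

Var(Ŷ) = N²·Var(ȳ) = N²·(1 − n/N)·s²/n.
f = 11870/42648 = 0.27832489; Var(ȳ) = 0.72167511·261.7/11870 = 0.015910899.
Var(Ŷ) = 42648² · 0.015910899 = 2.8939569 × 10^7.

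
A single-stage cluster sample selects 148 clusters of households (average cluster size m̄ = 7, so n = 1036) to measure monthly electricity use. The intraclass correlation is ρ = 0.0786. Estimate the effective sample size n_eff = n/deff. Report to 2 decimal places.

deff = 1 + (7 − 1)·0.0786 = 1 + 0.4716 = 1.4716.
n_eff = 1036 / 1.4716 = 704.00.

704.00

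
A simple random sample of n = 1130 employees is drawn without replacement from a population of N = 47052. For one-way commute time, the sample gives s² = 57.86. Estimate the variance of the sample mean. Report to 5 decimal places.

Under SRS without replacement, Var(ȳ) = (1 − f)·s²/n with f = n/N = 1130/47052 = 0.02401598.
Var(ȳ) = (1 − 0.02401598)·57.86/1130 = 0.97598402·0.05120354 = 0.049973837.

0.04997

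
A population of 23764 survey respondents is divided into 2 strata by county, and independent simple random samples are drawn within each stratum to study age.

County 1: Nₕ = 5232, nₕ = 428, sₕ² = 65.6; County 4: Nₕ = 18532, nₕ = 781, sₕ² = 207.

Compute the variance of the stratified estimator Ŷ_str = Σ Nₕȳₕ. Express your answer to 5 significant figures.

Var(Ŷ_str) = Σₕ Nₕ²(1 − fₕ)sₕ²/nₕ.
County 1: 5232²·(1 − 428/5232)·65.6/428 = 3.8523949 × 10^6.
County 4: 18532²·(1 − 781/18532)·207/781 = 8.7189548 × 10^7.
Sum = 9.1041943 × 10^7.

9.1042 × 10^7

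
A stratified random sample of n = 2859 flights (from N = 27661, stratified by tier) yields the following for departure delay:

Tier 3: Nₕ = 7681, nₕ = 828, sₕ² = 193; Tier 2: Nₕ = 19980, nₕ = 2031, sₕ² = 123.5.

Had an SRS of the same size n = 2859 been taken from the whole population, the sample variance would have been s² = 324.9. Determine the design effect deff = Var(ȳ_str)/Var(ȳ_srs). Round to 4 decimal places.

0.4371

Var(ȳ_str) = Σ Wₕ²(1−fₕ)sₕ²/nₕ with Wₕ = Nₕ/27661:
  Tier 3: (7681/27661)²·(1−828/7681)·193/828 = 0.016035766
  Tier 2: (19980/27661)²·(1−2031/19980)·123.5/2031 = 0.028500798
  → Var(ȳ_str) = 0.044536564.
Var(ȳ_srs) = (1 − 2859/27661)·324.9/2859 = 0.10189535.
deff = 0.044536564 / 0.10189535 = 0.4371.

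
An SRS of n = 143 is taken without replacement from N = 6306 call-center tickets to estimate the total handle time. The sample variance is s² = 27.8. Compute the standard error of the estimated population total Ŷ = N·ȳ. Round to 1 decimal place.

Var(Ŷ) = N²·Var(ȳ) = N²·(1 − n/N)·s²/n.
f = 143/6306 = 0.02267682; Var(ȳ) = 0.97732318·27.8/143 = 0.18999709.
Var(Ŷ) = 6306² · 0.18999709 = 7.5553551 × 10^6.
SE(Ŷ) = √(7.5553551 × 10^6) = 2748.7.

2748.7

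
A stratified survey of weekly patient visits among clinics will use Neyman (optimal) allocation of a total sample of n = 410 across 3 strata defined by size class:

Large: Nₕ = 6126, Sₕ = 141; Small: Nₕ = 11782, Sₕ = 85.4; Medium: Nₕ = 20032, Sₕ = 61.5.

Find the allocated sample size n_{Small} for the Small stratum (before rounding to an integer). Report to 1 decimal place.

Neyman allocation: nₕ = n·NₕSₕ / Σⱼ NⱼSⱼ.
Σ NⱼSⱼ = 6126·141 + 11782·85.4 + 20032·61.5 = 3.1019168 × 10^6.
n_{Small} = 410·11782·85.4 / (3.1019168 × 10^6) = 133.0.

133.0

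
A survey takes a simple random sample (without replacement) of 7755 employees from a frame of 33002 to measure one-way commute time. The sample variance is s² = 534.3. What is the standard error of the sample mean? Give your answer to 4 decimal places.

0.2296

Under SRS without replacement, Var(ȳ) = (1 − f)·s²/n with f = n/N = 7755/33002 = 0.23498576.
Var(ȳ) = (1 − 0.23498576)·534.3/7755 = 0.76501424·0.068897485 = 0.052707558.
SE(ȳ) = √(0.052707558) = 0.2296.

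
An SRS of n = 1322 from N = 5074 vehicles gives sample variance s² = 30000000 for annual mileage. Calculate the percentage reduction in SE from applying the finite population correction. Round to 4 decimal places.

f = n/N = 1322/5074 = 0.26054395.
SE_no-fpc = √(s²/n) = 150.64159; SE_fpc = √((1−f)s²/n) = 129.53916.
Ratio = √(1−f) = 0.85991630. Reduction = 100·(1 − 0.85991630) = 14.0084%.

14.0084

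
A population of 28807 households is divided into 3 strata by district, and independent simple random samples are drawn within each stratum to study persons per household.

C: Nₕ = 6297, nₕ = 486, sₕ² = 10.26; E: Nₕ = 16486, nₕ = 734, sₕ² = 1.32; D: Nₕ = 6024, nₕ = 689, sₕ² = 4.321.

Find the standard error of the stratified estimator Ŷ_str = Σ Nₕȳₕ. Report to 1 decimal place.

1200.4

Var(Ŷ_str) = Σₕ Nₕ²(1 − fₕ)sₕ²/nₕ.
C: 6297²·(1 − 486/6297)·10.26/486 = 772494.97.
E: 16486²·(1 − 734/16486)·1.32/734 = 467012.89.
D: 6024²·(1 − 689/6024)·4.321/689 = 201550.76.
Sum = 1.4410586 × 10^6.
SE = √(1.4410586 × 10^6) = 1200.4.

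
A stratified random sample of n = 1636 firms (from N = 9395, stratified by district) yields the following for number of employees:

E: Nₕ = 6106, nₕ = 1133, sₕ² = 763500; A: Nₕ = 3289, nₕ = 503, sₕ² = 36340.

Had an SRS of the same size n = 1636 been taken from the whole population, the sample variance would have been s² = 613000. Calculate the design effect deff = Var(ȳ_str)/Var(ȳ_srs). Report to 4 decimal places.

0.7734

Var(ȳ_str) = Σ Wₕ²(1−fₕ)sₕ²/nₕ with Wₕ = Nₕ/9395:
  E: (6106/9395)²·(1−1133/6106)·763500/1133 = 231.8253
  A: (3289/9395)²·(1−503/3289)·36340/503 = 7.5001225
  → Var(ȳ_str) = 239.32542.
Var(ȳ_srs) = (1 − 1636/9395)·613000/1636 = 309.4469.
deff = 239.32542 / 309.4469 = 0.7734.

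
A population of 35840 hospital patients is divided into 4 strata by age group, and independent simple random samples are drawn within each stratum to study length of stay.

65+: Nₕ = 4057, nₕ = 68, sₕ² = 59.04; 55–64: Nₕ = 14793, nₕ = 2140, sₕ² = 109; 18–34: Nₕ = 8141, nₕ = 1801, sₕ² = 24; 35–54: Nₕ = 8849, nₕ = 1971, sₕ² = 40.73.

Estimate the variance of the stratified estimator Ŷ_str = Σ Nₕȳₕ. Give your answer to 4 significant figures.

2.553 × 10^7

Var(Ŷ_str) = Σₕ Nₕ²(1 − fₕ)sₕ²/nₕ.
65+: 4057²·(1 − 68/4057)·59.04/68 = 1.4050976 × 10^7.
55–64: 14793²·(1 − 2140/14793)·109/2140 = 9.5337221 × 10^6.
18–34: 8141²·(1 − 1801/8141)·24/1801 = 687803.75.
35–54: 8849²·(1 − 1971/8849)·40.73/1971 = 1.2577205 × 10^6.
Sum = 2.5530222 × 10^7.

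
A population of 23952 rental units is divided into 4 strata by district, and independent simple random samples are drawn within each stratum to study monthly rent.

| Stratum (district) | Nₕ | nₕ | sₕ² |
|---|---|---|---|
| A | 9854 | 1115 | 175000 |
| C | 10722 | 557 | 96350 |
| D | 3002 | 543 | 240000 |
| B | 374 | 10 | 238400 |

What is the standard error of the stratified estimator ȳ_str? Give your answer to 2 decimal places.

8.23

Var(ȳ_str) = Σₕ Wₕ²(1 − fₕ)sₕ²/nₕ with Wₕ = Nₕ/N, N = 23952.
A: Wₕ = 0.41140615; term = 0.41140615²·(1 − 0.11315202)·175000/1115 = 23.558841.
C: Wₕ = 0.44764529; term = 0.44764529²·(1 − 0.05194926)·96350/557 = 32.862163.
D: Wₕ = 0.12533400; term = 0.12533400²·(1 − 0.18087941)·240000/543 = 5.6871812.
B: Wₕ = 0.01561456; term = 0.01561456²·(1 − 0.02673797)·238400/10 = 5.6571236.
Sum = 67.765309.
SE = √(67.765309) = 8.23.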